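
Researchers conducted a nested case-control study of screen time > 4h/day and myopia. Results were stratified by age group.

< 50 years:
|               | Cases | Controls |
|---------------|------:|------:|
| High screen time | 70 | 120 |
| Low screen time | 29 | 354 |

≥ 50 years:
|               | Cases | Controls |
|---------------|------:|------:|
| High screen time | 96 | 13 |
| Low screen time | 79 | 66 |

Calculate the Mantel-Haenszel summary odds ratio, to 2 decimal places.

OR_MH = Σ(aᵢdᵢ/nᵢ) / Σ(bᵢcᵢ/nᵢ), where nᵢ is the stratum total.
Stratum 1 (< 50 years): n = 573; a·d/n = 70·354/573 = 43.2461; b·c/n = 120·29/573 = 6.0733
Stratum 2 (≥ 50 years): n = 254; a·d/n = 96·66/254 = 24.9449; b·c/n = 13·79/254 = 4.0433
OR_MH = (43.2461 + 24.9449) / (6.0733 + 4.0433) = 68.1910 / 10.1166 = 6.74050

6.74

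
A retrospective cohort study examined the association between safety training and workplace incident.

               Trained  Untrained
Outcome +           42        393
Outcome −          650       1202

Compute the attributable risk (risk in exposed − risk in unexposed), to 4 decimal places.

-0.1857

Reading the table with exposure as columns: a = 42 (Trained, case), b = 650 (Trained, non-case), c = 393 (Untrained, case), d = 1202.
Risk in exposed = 42/692 = 0.060694; risk in unexposed = 393/1595 = 0.246395.
Risk difference = 0.060694 − 0.246395 = -0.185701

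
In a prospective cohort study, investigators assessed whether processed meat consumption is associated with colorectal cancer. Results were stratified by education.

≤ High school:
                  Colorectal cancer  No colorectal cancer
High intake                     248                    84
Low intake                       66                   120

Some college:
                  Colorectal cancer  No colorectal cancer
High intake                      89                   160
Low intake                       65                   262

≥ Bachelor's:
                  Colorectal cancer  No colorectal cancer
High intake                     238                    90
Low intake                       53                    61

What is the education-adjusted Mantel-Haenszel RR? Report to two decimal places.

1.83

RR_MH = Σ(aᵢ·n₀ᵢ/nᵢ) / Σ(cᵢ·n₁ᵢ/nᵢ), with n₁ᵢ = aᵢ+bᵢ (exposed), n₀ᵢ = cᵢ+dᵢ (unexposed), nᵢ = n₁ᵢ+n₀ᵢ.
Stratum 1 (≤ High school): n₁ = 332, n₀ = 186, n = 518; a·n₀/n = 248·186/518 = 89.0502; c·n₁/n = 66·332/518 = 42.3012
Stratum 2 (Some college): n₁ = 249, n₀ = 327, n = 576; a·n₀/n = 89·327/576 = 50.5260; c·n₁/n = 65·249/576 = 28.0990
Stratum 3 (≥ Bachelor's): n₁ = 328, n₀ = 114, n = 442; a·n₀/n = 238·114/442 = 61.3846; c·n₁/n = 53·328/442 = 39.3303
RR_MH = (89.0502 + 50.5260 + 61.3846) / (42.3012 + 28.0990 + 39.3303) = 200.9609 / 109.7304 = 1.83140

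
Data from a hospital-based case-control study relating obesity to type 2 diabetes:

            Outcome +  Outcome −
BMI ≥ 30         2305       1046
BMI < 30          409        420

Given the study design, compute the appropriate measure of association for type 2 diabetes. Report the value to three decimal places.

2.263

Cells: a = 2305, b = 1046, c = 409, d = 420.
This is a hospital-based case-control study: participants were sampled on outcome status, so risks in the source population cannot be estimated directly — relative risk is not valid here. The odds ratio is the appropriate measure.
OR = (a·d)/(b·c) = (2305 × 420) / (1046 × 409) = 968100 / 427814 = 2.26290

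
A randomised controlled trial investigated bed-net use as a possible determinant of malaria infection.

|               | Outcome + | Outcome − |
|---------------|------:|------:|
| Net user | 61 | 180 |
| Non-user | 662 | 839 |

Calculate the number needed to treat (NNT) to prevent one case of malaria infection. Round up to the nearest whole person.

Risk in treated group = 61/241 = 0.25311; risk in control = 662/1501 = 0.44104.
Absolute risk reduction = 0.44104 − 0.25311 = 0.18793
NNT = 1 / ARR = 1 / 0.18793 = 5.321 → round up → 6

6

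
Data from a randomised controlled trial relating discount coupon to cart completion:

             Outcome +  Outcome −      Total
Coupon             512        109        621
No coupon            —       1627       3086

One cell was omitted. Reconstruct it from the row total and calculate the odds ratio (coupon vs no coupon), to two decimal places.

5.24

The missing cell is in the unexposed row: 3086 − 1627 = 1459.
So a = 512, b = 109, c = 1459, d = 1627.
OR = (a·d)/(b·c) = (512 × 1627) / (109 × 1459) = 833024 / 159031 = 5.23812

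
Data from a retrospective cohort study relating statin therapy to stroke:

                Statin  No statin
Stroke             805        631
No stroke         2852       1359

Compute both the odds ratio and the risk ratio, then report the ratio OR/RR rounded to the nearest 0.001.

Reading the table with exposure as columns: a = 805 (Statin, case), b = 2852 (Statin, non-case), c = 631 (No statin, case), d = 1359.
OR = (805·1359)/(2852·631) = 1093995/1799612 = 0.60791
Risk in exposed = 805/3657 = 0.22013; risk in unexposed = 631/1990 = 0.31709; RR = 0.69422
OR/RR = 0.60791 / 0.69422 = 0.87567
The outcome is not rare, so the OR lies further from 1 than the RR.

0.876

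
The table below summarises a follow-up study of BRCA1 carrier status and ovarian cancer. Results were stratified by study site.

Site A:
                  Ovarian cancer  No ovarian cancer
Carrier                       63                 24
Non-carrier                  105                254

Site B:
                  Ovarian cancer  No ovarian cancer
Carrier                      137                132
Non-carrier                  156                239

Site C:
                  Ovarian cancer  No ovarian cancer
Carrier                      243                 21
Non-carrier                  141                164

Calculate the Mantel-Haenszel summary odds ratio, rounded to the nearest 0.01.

OR_MH = Σ(aᵢdᵢ/nᵢ) / Σ(bᵢcᵢ/nᵢ), where nᵢ is the stratum total.
Stratum 1 (Site A): n = 446; a·d/n = 63·254/446 = 35.8789; b·c/n = 24·105/446 = 5.6502
Stratum 2 (Site B): n = 664; a·d/n = 137·239/664 = 49.3117; b·c/n = 132·156/664 = 31.0120
Stratum 3 (Site C): n = 569; a·d/n = 243·164/569 = 70.0387; b·c/n = 21·141/569 = 5.2039
OR_MH = (35.8789 + 49.3117 + 70.0387) / (5.6502 + 31.0120 + 5.2039) = 155.2293 / 41.8661 = 3.70775

3.71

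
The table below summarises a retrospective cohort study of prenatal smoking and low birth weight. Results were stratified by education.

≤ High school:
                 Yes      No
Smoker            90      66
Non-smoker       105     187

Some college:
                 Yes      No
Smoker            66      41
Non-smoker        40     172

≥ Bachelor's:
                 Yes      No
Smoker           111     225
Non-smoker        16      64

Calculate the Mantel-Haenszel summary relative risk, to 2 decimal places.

1.97

RR_MH = Σ(aᵢ·n₀ᵢ/nᵢ) / Σ(cᵢ·n₁ᵢ/nᵢ), with n₁ᵢ = aᵢ+bᵢ (exposed), n₀ᵢ = cᵢ+dᵢ (unexposed), nᵢ = n₁ᵢ+n₀ᵢ.
Stratum 1 (≤ High school): n₁ = 156, n₀ = 292, n = 448; a·n₀/n = 90·292/448 = 58.6607; c·n₁/n = 105·156/448 = 36.5625
Stratum 2 (Some college): n₁ = 107, n₀ = 212, n = 319; a·n₀/n = 66·212/319 = 43.8621; c·n₁/n = 40·107/319 = 13.4169
Stratum 3 (≥ Bachelor's): n₁ = 336, n₀ = 80, n = 416; a·n₀/n = 111·80/416 = 21.3462; c·n₁/n = 16·336/416 = 12.9231
RR_MH = (58.6607 + 43.8621 + 21.3462) / (36.5625 + 13.4169 + 12.9231) = 123.8689 / 62.9025 = 1.96922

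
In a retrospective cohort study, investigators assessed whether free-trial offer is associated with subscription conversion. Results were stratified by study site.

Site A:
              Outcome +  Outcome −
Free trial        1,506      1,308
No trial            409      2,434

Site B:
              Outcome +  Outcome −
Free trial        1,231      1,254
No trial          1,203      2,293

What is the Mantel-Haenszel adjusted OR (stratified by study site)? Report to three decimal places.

OR_MH = Σ(aᵢdᵢ/nᵢ) / Σ(bᵢcᵢ/nᵢ), where nᵢ is the stratum total.
Stratum 1 (Site A): n = 5657; a·d/n = 1506·2434/5657 = 647.9767; b·c/n = 1308·409/5657 = 94.5681
Stratum 2 (Site B): n = 5981; a·d/n = 1231·2293/5981 = 471.9416; b·c/n = 1254·1203/5981 = 252.2257
OR_MH = (647.9767 + 471.9416) / (94.5681 + 252.2257) = 1119.9183 / 346.7939 = 3.22935

3.229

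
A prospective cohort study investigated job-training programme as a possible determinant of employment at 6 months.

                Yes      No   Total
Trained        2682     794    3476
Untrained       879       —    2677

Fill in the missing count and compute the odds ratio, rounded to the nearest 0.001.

6.909

The missing cell is in the unexposed row: 2677 − 879 = 1798.
So a = 2682, b = 794, c = 879, d = 1798.
OR = (a·d)/(b·c) = (2682 × 1798) / (794 × 879) = 4822236 / 697926 = 6.90938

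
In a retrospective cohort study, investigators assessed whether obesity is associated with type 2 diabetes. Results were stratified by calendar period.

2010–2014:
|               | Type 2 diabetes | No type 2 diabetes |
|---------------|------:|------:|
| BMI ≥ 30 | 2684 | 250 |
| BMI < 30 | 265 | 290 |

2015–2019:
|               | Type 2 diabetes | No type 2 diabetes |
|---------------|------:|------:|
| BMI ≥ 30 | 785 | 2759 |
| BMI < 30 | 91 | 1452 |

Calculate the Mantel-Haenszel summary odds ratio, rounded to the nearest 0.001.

6.543

OR_MH = Σ(aᵢdᵢ/nᵢ) / Σ(bᵢcᵢ/nᵢ), where nᵢ is the stratum total.
Stratum 1 (2010–2014): n = 3489; a·d/n = 2684·290/3489 = 223.0897; b·c/n = 250·265/3489 = 18.9882
Stratum 2 (2015–2019): n = 5087; a·d/n = 785·1452/5087 = 224.0653; b·c/n = 2759·91/5087 = 49.3550
OR_MH = (223.0897 + 224.0653) / (18.9882 + 49.3550) = 447.1550 / 68.3433 = 6.54278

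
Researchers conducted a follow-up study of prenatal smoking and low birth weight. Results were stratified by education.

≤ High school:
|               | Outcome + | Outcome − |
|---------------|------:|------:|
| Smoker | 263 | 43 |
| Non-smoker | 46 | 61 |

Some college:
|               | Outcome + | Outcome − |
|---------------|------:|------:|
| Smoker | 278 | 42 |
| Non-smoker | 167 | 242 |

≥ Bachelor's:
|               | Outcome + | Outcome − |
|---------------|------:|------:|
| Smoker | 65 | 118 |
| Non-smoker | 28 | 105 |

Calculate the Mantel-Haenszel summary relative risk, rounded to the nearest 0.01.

RR_MH = Σ(aᵢ·n₀ᵢ/nᵢ) / Σ(cᵢ·n₁ᵢ/nᵢ), with n₁ᵢ = aᵢ+bᵢ (exposed), n₀ᵢ = cᵢ+dᵢ (unexposed), nᵢ = n₁ᵢ+n₀ᵢ.
Stratum 1 (≤ High school): n₁ = 306, n₀ = 107, n = 413; a·n₀/n = 263·107/413 = 68.1380; c·n₁/n = 46·306/413 = 34.0823
Stratum 2 (Some college): n₁ = 320, n₀ = 409, n = 729; a·n₀/n = 278·409/729 = 155.9698; c·n₁/n = 167·320/729 = 73.3059
Stratum 3 (≥ Bachelor's): n₁ = 183, n₀ = 133, n = 316; a·n₀/n = 65·133/316 = 27.3576; c·n₁/n = 28·183/316 = 16.2152
RR_MH = (68.1380 + 155.9698 + 27.3576) / (34.0823 + 73.3059 + 16.2152) = 251.4654 / 123.6034 = 2.03445

2.03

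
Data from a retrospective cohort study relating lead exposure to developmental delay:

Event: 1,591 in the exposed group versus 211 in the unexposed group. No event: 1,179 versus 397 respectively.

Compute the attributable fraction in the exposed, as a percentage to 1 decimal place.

39.6

From the description: a = 1591, b = 1179, c = 211, d = 397.
Risk in exposed = 1591/2770 = 0.57437; risk in unexposed = 211/608 = 0.34704.
RR = 0.57437/0.34704 = 1.65505
AR% = (RR − 1)/RR × 100 = (1.65505 − 1)/1.65505 × 100 = 39.5789%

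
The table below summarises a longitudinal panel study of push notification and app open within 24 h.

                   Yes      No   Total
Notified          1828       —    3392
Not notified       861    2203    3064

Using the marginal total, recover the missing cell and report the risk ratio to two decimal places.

The missing cell is in the exposed row: 3392 − 1828 = 1564.
So a = 1828, b = 1564, c = 861, d = 2203.
RR = [a/(a+b)] / [c/(c+d)] = (1828/3392) / (861/3064) = 0.53892/0.28101 = 1.91781

1.92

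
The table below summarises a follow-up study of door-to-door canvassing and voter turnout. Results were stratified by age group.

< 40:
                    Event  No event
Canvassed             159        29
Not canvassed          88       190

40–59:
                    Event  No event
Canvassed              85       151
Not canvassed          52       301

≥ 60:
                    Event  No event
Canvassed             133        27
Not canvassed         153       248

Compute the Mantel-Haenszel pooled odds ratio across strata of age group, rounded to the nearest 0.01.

OR_MH = Σ(aᵢdᵢ/nᵢ) / Σ(bᵢcᵢ/nᵢ), where nᵢ is the stratum total.
Stratum 1 (< 40): n = 466; a·d/n = 159·190/466 = 64.8283; b·c/n = 29·88/466 = 5.4764
Stratum 2 (40–59): n = 589; a·d/n = 85·301/589 = 43.4380; b·c/n = 151·52/589 = 13.3311
Stratum 3 (≥ 60): n = 561; a·d/n = 133·248/561 = 58.7950; b·c/n = 27·153/561 = 7.3636
OR_MH = (64.8283 + 43.4380 + 58.7950) / (5.4764 + 13.3311 + 7.3636) = 167.0614 / 26.1711 = 6.38343

6.38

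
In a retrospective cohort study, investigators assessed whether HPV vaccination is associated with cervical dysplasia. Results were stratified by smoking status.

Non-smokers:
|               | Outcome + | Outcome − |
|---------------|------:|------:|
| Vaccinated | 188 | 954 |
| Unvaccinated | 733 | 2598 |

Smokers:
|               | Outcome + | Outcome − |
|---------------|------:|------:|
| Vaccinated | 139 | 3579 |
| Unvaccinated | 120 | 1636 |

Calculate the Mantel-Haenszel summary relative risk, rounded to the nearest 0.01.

RR_MH = Σ(aᵢ·n₀ᵢ/nᵢ) / Σ(cᵢ·n₁ᵢ/nᵢ), with n₁ᵢ = aᵢ+bᵢ (exposed), n₀ᵢ = cᵢ+dᵢ (unexposed), nᵢ = n₁ᵢ+n₀ᵢ.
Stratum 1 (Non-smokers): n₁ = 1142, n₀ = 3331, n = 4473; a·n₀/n = 188·3331/4473 = 140.0018; c·n₁/n = 733·1142/4473 = 187.1420
Stratum 2 (Smokers): n₁ = 3718, n₀ = 1756, n = 5474; a·n₀/n = 139·1756/5474 = 44.5897; c·n₁/n = 120·3718/5474 = 81.5053
RR_MH = (140.0018 + 44.5897) / (187.1420 + 81.5053) = 184.5915 / 268.6473 = 0.68711

0.69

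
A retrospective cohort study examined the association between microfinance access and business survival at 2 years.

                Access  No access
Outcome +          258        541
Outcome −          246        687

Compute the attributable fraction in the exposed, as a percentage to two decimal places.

13.94

Reading the table with exposure as columns: a = 258 (Access, case), b = 246 (Access, non-case), c = 541 (No access, case), d = 687.
Risk in exposed = 258/504 = 0.51190; risk in unexposed = 541/1228 = 0.44055.
RR = 0.51190/0.44055 = 1.16196
AR% = (RR − 1)/RR × 100 = (1.16196 − 1)/1.16196 × 100 = 13.9383%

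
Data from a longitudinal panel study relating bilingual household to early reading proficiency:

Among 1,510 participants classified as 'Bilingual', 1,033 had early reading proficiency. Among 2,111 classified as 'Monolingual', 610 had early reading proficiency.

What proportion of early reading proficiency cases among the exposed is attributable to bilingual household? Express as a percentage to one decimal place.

From the description: a = 1033, b = 477, c = 610, d = 1501.
Risk in exposed = 1033/1510 = 0.68411; risk in unexposed = 610/2111 = 0.28896.
RR = 0.68411/0.28896 = 2.36746
AR% = (RR − 1)/RR × 100 = (2.36746 − 1)/2.36746 × 100 = 57.7606%

57.8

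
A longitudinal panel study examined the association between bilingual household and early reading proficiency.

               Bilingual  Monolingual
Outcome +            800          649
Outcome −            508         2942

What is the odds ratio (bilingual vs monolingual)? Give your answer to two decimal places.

7.14

Reading the table with exposure as columns: a = 800 (Bilingual, case), b = 508 (Bilingual, non-case), c = 649 (Monolingual, case), d = 2942.
OR = (a·d)/(b·c) = (800 × 2942) / (508 × 649) = 2353600 / 329692 = 7.13878
The odds of early reading proficiency are about 7.14 times as high in the bilingual group.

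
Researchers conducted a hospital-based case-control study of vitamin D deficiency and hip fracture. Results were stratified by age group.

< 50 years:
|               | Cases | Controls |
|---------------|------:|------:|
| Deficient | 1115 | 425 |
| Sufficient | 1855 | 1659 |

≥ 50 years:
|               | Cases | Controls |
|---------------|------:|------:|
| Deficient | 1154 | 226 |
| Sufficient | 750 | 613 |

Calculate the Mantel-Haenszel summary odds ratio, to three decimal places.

2.865

OR_MH = Σ(aᵢdᵢ/nᵢ) / Σ(bᵢcᵢ/nᵢ), where nᵢ is the stratum total.
Stratum 1 (< 50 years): n = 5054; a·d/n = 1115·1659/5054 = 366.0042; b·c/n = 425·1855/5054 = 155.9903
Stratum 2 (≥ 50 years): n = 2743; a·d/n = 1154·613/2743 = 257.8935; b·c/n = 226·750/2743 = 61.7937
OR_MH = (366.0042 + 257.8935) / (155.9903 + 61.7937) = 623.8977 / 217.7840 = 2.86476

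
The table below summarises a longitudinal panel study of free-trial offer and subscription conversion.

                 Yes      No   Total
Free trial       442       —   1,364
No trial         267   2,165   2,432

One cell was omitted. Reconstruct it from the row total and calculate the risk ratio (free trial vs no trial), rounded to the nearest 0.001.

The missing cell is in the exposed row: 1364 − 442 = 922.
So a = 442, b = 922, c = 267, d = 2165.
RR = [a/(a+b)] / [c/(c+d)] = (442/1364) / (267/2432) = 0.32405/0.10979 = 2.95162

2.952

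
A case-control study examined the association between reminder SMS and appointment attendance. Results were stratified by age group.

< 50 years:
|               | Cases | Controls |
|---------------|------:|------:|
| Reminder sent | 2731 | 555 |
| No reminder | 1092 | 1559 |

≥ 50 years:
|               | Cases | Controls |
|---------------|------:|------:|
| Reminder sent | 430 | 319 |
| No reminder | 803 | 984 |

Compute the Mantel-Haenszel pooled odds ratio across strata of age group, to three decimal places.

4.353

OR_MH = Σ(aᵢdᵢ/nᵢ) / Σ(bᵢcᵢ/nᵢ), where nᵢ is the stratum total.
Stratum 1 (< 50 years): n = 5937; a·d/n = 2731·1559/5937 = 717.1347; b·c/n = 555·1092/5937 = 102.0819
Stratum 2 (≥ 50 years): n = 2536; a·d/n = 430·984/2536 = 166.8454; b·c/n = 319·803/2536 = 101.0083
OR_MH = (717.1347 + 166.8454) / (102.0819 + 101.0083) = 883.9802 / 203.0901 = 4.35265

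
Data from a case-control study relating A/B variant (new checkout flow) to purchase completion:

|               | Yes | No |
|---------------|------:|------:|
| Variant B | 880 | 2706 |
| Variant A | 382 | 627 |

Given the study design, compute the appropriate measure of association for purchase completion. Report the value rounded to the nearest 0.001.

0.534

Cells: a = 880, b = 2706, c = 382, d = 627.
This is a case-control study: participants were sampled on outcome status, so risks in the source population cannot be estimated directly — relative risk is not valid here. The odds ratio is the appropriate measure.
OR = (a·d)/(b·c) = (880 × 627) / (2706 × 382) = 551760 / 1033692 = 0.53378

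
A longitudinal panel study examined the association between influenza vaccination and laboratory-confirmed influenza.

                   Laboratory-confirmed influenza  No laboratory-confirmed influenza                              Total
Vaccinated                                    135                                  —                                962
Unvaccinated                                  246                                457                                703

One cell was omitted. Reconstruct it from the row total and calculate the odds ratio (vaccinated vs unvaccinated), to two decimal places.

0.30

The missing cell is in the exposed row: 962 − 135 = 827.
So a = 135, b = 827, c = 246, d = 457.
OR = (a·d)/(b·c) = (135 × 457) / (827 × 246) = 61695 / 203442 = 0.30326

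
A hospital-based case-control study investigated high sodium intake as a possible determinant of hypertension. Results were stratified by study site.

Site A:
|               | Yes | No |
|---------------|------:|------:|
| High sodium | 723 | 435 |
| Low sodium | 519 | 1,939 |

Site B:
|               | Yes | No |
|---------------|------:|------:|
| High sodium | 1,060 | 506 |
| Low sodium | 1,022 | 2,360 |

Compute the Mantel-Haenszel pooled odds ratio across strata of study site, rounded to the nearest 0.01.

5.35

OR_MH = Σ(aᵢdᵢ/nᵢ) / Σ(bᵢcᵢ/nᵢ), where nᵢ is the stratum total.
Stratum 1 (Site A): n = 3616; a·d/n = 723·1939/3616 = 387.6928; b·c/n = 435·519/3616 = 62.4350
Stratum 2 (Site B): n = 4948; a·d/n = 1060·2360/4948 = 505.5780; b·c/n = 506·1022/4948 = 104.5133
OR_MH = (387.6928 + 505.5780) / (62.4350 + 104.5133) = 893.2708 / 166.9483 = 5.35058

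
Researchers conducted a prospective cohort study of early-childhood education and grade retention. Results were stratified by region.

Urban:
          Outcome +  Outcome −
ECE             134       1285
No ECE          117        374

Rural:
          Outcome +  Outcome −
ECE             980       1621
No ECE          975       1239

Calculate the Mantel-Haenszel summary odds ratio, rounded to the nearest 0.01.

0.68

OR_MH = Σ(aᵢdᵢ/nᵢ) / Σ(bᵢcᵢ/nᵢ), where nᵢ is the stratum total.
Stratum 1 (Urban): n = 1910; a·d/n = 134·374/1910 = 26.2387; b·c/n = 1285·117/1910 = 78.7147
Stratum 2 (Rural): n = 4815; a·d/n = 980·1239/4815 = 252.1745; b·c/n = 1621·975/4815 = 328.2399
OR_MH = (26.2387 + 252.1745) / (78.7147 + 328.2399) = 278.4132 / 406.9545 = 0.68414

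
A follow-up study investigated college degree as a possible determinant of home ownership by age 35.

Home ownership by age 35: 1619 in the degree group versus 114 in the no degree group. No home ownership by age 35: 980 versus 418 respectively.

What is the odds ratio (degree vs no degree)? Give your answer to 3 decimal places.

From the description: a = 1619, b = 980, c = 114, d = 418.
OR = (a·d)/(b·c) = (1619 × 418) / (980 × 114) = 676742 / 111720 = 6.05748
The odds of home ownership by age 35 are about 6.06 times as high in the degree group.

6.057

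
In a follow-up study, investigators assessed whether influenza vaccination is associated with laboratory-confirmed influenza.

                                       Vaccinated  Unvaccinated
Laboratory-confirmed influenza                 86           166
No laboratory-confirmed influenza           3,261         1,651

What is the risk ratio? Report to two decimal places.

Reading the table with exposure as columns: a = 86 (Vaccinated, case), b = 3261 (Vaccinated, non-case), c = 166 (Unvaccinated, case), d = 1651.
Risk in exposed = 86/3347 = 0.02569; risk in unexposed = 166/1817 = 0.09136.
RR = 0.02569 / 0.09136 = 0.28125
The risk is 72% lower among the exposed than among the unexposed.

0.28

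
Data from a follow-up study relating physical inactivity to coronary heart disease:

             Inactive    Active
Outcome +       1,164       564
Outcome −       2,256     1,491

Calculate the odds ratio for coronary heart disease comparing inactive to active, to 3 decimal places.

1.364

Reading the table with exposure as columns: a = 1164 (Inactive, case), b = 2256 (Inactive, non-case), c = 564 (Active, case), d = 1491.
OR = (a·d)/(b·c) = (1164 × 1491) / (2256 × 564) = 1735524 / 1272384 = 1.36399
The odds of coronary heart disease are about 1.36 times as high in the inactive group.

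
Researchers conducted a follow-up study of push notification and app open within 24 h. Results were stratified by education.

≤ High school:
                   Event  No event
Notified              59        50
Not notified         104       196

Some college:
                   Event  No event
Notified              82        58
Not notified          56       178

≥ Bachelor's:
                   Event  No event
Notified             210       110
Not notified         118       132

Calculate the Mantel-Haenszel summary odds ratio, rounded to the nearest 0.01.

2.62

OR_MH = Σ(aᵢdᵢ/nᵢ) / Σ(bᵢcᵢ/nᵢ), where nᵢ is the stratum total.
Stratum 1 (≤ High school): n = 409; a·d/n = 59·196/409 = 28.2738; b·c/n = 50·104/409 = 12.7139
Stratum 2 (Some college): n = 374; a·d/n = 82·178/374 = 39.0267; b·c/n = 58·56/374 = 8.6845
Stratum 3 (≥ Bachelor's): n = 570; a·d/n = 210·132/570 = 48.6316; b·c/n = 110·118/570 = 22.7719
OR_MH = (28.2738 + 39.0267 + 48.6316) / (12.7139 + 8.6845 + 22.7719) = 115.9322 / 44.1704 = 2.62466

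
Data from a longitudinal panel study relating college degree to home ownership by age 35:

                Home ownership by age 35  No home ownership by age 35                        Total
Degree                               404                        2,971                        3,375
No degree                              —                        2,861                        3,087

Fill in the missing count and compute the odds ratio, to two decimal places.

1.72

The missing cell is in the unexposed row: 3087 − 2861 = 226.
So a = 404, b = 2971, c = 226, d = 2861.
OR = (a·d)/(b·c) = (404 × 2861) / (2971 × 226) = 1155844 / 671446 = 1.72143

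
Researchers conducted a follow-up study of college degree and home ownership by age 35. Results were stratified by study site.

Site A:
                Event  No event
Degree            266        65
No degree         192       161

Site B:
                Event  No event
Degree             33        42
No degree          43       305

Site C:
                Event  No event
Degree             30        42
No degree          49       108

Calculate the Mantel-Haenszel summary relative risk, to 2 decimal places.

RR_MH = Σ(aᵢ·n₀ᵢ/nᵢ) / Σ(cᵢ·n₁ᵢ/nᵢ), with n₁ᵢ = aᵢ+bᵢ (exposed), n₀ᵢ = cᵢ+dᵢ (unexposed), nᵢ = n₁ᵢ+n₀ᵢ.
Stratum 1 (Site A): n₁ = 331, n₀ = 353, n = 684; a·n₀/n = 266·353/684 = 137.2778; c·n₁/n = 192·331/684 = 92.9123
Stratum 2 (Site B): n₁ = 75, n₀ = 348, n = 423; a·n₀/n = 33·348/423 = 27.1489; c·n₁/n = 43·75/423 = 7.6241
Stratum 3 (Site C): n₁ = 72, n₀ = 157, n = 229; a·n₀/n = 30·157/229 = 20.5677; c·n₁/n = 49·72/229 = 15.4061
RR_MH = (137.2778 + 27.1489 + 20.5677) / (92.9123 + 7.6241 + 15.4061) = 184.9944 / 115.9425 = 1.59557

1.60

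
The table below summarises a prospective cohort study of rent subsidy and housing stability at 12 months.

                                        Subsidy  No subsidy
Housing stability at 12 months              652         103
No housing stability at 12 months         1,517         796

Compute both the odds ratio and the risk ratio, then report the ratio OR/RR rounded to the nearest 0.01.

1.27

Reading the table with exposure as columns: a = 652 (Subsidy, case), b = 1517 (Subsidy, non-case), c = 103 (No subsidy, case), d = 796.
OR = (652·796)/(1517·103) = 518992/156251 = 3.32153
Risk in exposed = 652/2169 = 0.30060; risk in unexposed = 103/899 = 0.11457; RR = 2.62368
OR/RR = 3.32153 / 2.62368 = 1.26598
The outcome is not rare, so the OR lies further from 1 than the RR.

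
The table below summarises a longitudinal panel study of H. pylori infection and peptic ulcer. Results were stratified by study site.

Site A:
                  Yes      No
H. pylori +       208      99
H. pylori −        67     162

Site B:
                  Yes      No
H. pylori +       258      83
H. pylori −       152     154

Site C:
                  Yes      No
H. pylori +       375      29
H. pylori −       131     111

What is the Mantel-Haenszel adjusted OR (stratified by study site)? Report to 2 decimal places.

OR_MH = Σ(aᵢdᵢ/nᵢ) / Σ(bᵢcᵢ/nᵢ), where nᵢ is the stratum total.
Stratum 1 (Site A): n = 536; a·d/n = 208·162/536 = 62.8657; b·c/n = 99·67/536 = 12.3750
Stratum 2 (Site B): n = 647; a·d/n = 258·154/647 = 61.4096; b·c/n = 83·152/647 = 19.4992
Stratum 3 (Site C): n = 646; a·d/n = 375·111/646 = 64.4350; b·c/n = 29·131/646 = 5.8808
OR_MH = (62.8657 + 61.4096 + 64.4350) / (12.3750 + 19.4992 + 5.8808) = 188.7102 / 37.7550 = 4.99828

5.00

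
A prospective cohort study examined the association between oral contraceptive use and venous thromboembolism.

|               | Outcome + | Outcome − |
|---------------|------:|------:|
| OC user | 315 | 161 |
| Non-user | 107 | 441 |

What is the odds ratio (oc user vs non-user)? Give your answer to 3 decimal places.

Cells: a = 315, b = 161, c = 107, d = 441.
OR = (a·d)/(b·c) = (315 × 441) / (161 × 107) = 138915 / 17227 = 8.06380
The odds of venous thromboembolism are about 8.06 times as high in the oc user group.

8.064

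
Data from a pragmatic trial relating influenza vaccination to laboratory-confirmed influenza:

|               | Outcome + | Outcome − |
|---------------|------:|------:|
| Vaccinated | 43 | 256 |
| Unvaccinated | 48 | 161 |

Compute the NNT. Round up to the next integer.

12

Risk in treated group = 43/299 = 0.14381; risk in control = 48/209 = 0.22967.
Absolute risk reduction = 0.22967 − 0.14381 = 0.08585
NNT = 1 / ARR = 1 / 0.08585 = 11.648 → round up → 12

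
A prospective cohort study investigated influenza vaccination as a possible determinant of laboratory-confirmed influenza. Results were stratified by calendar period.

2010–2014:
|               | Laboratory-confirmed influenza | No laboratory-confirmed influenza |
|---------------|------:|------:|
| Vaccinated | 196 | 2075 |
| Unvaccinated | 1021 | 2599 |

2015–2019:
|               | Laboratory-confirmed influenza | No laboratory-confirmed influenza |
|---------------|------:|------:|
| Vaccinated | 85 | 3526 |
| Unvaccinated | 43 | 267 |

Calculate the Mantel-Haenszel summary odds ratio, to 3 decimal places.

OR_MH = Σ(aᵢdᵢ/nᵢ) / Σ(bᵢcᵢ/nᵢ), where nᵢ is the stratum total.
Stratum 1 (2010–2014): n = 5891; a·d/n = 196·2599/5891 = 86.4716; b·c/n = 2075·1021/5891 = 359.6291
Stratum 2 (2015–2019): n = 3921; a·d/n = 85·267/3921 = 5.7881; b·c/n = 3526·43/3921 = 38.6682
OR_MH = (86.4716 + 5.7881) / (359.6291 + 38.6682) = 92.2596 / 398.2973 = 0.23164

0.232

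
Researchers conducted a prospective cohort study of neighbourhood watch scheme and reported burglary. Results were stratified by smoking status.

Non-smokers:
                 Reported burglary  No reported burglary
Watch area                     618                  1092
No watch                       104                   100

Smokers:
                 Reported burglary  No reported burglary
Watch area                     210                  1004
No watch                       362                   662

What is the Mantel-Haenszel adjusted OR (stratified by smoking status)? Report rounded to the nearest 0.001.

0.426

OR_MH = Σ(aᵢdᵢ/nᵢ) / Σ(bᵢcᵢ/nᵢ), where nᵢ is the stratum total.
Stratum 1 (Non-smokers): n = 1914; a·d/n = 618·100/1914 = 32.2884; b·c/n = 1092·104/1914 = 59.3354
Stratum 2 (Smokers): n = 2238; a·d/n = 210·662/2238 = 62.1180; b·c/n = 1004·362/2238 = 162.3986
OR_MH = (32.2884 + 62.1180) / (59.3354 + 162.3986) = 94.4064 / 221.7340 = 0.42576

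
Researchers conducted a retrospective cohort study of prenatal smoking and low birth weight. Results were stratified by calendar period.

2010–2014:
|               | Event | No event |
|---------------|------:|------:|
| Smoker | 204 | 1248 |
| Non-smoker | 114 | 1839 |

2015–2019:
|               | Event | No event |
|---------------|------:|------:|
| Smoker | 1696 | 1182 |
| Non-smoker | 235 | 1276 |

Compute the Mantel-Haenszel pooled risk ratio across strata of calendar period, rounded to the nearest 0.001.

RR_MH = Σ(aᵢ·n₀ᵢ/nᵢ) / Σ(cᵢ·n₁ᵢ/nᵢ), with n₁ᵢ = aᵢ+bᵢ (exposed), n₀ᵢ = cᵢ+dᵢ (unexposed), nᵢ = n₁ᵢ+n₀ᵢ.
Stratum 1 (2010–2014): n₁ = 1452, n₀ = 1953, n = 3405; a·n₀/n = 204·1953/3405 = 117.0079; c·n₁/n = 114·1452/3405 = 48.6132
Stratum 2 (2015–2019): n₁ = 2878, n₀ = 1511, n = 4389; a·n₀/n = 1696·1511/4389 = 583.8815; c·n₁/n = 235·2878/4389 = 154.0966
RR_MH = (117.0079 + 583.8815) / (48.6132 + 154.0966) = 700.8895 / 202.7098 = 3.45760

3.458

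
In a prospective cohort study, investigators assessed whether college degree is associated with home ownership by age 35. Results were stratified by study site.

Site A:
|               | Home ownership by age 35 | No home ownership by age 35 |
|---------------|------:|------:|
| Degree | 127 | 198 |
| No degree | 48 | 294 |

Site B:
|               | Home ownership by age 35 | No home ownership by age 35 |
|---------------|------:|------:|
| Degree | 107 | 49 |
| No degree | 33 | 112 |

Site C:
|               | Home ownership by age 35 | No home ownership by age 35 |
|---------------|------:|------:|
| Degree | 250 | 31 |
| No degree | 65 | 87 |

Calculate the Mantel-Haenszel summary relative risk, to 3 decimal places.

2.473

RR_MH = Σ(aᵢ·n₀ᵢ/nᵢ) / Σ(cᵢ·n₁ᵢ/nᵢ), with n₁ᵢ = aᵢ+bᵢ (exposed), n₀ᵢ = cᵢ+dᵢ (unexposed), nᵢ = n₁ᵢ+n₀ᵢ.
Stratum 1 (Site A): n₁ = 325, n₀ = 342, n = 667; a·n₀/n = 127·342/667 = 65.1184; c·n₁/n = 48·325/667 = 23.3883
Stratum 2 (Site B): n₁ = 156, n₀ = 145, n = 301; a·n₀/n = 107·145/301 = 51.5449; c·n₁/n = 33·156/301 = 17.1030
Stratum 3 (Site C): n₁ = 281, n₀ = 152, n = 433; a·n₀/n = 250·152/433 = 87.7598; c·n₁/n = 65·281/433 = 42.1824
RR_MH = (65.1184 + 51.5449 + 87.7598) / (23.3883 + 17.1030 + 42.1824) = 204.4231 / 82.6737 = 2.47265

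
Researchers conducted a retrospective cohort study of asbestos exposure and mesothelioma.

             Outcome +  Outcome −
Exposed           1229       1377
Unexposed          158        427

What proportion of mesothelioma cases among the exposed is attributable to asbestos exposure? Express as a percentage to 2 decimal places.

Cells: a = 1229, b = 1377, c = 158, d = 427.
Risk in exposed = 1229/2606 = 0.47160; risk in unexposed = 158/585 = 0.27009.
RR = 0.47160/0.27009 = 1.74613
AR% = (RR − 1)/RR × 100 = (1.74613 − 1)/1.74613 × 100 = 42.7305%

42.73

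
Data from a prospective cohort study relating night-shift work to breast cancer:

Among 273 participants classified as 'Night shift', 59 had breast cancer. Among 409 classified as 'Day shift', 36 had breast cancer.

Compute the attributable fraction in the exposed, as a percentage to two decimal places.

From the description: a = 59, b = 214, c = 36, d = 373.
Risk in exposed = 59/273 = 0.21612; risk in unexposed = 36/409 = 0.08802.
RR = 0.21612/0.08802 = 2.45533
AR% = (RR − 1)/RR × 100 = (2.45533 − 1)/2.45533 × 100 = 59.2723%

59.27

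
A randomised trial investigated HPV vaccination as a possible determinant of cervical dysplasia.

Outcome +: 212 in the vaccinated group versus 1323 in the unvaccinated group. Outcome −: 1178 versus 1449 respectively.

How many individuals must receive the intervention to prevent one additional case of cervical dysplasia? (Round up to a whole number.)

4

Risk in treated group = 212/1390 = 0.15252; risk in control = 1323/2772 = 0.47727.
Absolute risk reduction = 0.47727 − 0.15252 = 0.32475
NNT = 1 / ARR = 1 / 0.32475 = 3.079 → round up → 4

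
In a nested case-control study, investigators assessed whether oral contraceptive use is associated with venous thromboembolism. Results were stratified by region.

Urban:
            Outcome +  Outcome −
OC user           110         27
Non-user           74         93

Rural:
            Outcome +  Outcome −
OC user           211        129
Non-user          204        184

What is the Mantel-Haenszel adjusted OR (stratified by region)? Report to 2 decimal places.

2.04

OR_MH = Σ(aᵢdᵢ/nᵢ) / Σ(bᵢcᵢ/nᵢ), where nᵢ is the stratum total.
Stratum 1 (Urban): n = 304; a·d/n = 110·93/304 = 33.6513; b·c/n = 27·74/304 = 6.5724
Stratum 2 (Rural): n = 728; a·d/n = 211·184/728 = 53.3297; b·c/n = 129·204/728 = 36.1484
OR_MH = (33.6513 + 53.3297) / (6.5724 + 36.1484) = 86.9810 / 42.7207 = 2.03604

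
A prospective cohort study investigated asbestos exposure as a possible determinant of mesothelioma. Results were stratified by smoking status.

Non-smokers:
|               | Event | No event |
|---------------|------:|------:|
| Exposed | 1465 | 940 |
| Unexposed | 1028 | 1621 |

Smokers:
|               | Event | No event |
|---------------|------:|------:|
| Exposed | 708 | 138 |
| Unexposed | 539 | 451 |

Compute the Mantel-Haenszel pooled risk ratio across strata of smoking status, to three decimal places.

1.559

RR_MH = Σ(aᵢ·n₀ᵢ/nᵢ) / Σ(cᵢ·n₁ᵢ/nᵢ), with n₁ᵢ = aᵢ+bᵢ (exposed), n₀ᵢ = cᵢ+dᵢ (unexposed), nᵢ = n₁ᵢ+n₀ᵢ.
Stratum 1 (Non-smokers): n₁ = 2405, n₀ = 2649, n = 5054; a·n₀/n = 1465·2649/5054 = 767.8641; c·n₁/n = 1028·2405/5054 = 489.1848
Stratum 2 (Smokers): n₁ = 846, n₀ = 990, n = 1836; a·n₀/n = 708·990/1836 = 381.7647; c·n₁/n = 539·846/1836 = 248.3627
RR_MH = (767.8641 + 381.7647) / (489.1848 + 248.3627) = 1149.6288 / 737.5475 = 1.55872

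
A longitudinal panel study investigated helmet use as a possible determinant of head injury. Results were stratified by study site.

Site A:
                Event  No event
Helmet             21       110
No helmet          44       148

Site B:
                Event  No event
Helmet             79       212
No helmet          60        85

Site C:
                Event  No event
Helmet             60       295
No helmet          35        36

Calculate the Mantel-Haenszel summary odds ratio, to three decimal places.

OR_MH = Σ(aᵢdᵢ/nᵢ) / Σ(bᵢcᵢ/nᵢ), where nᵢ is the stratum total.
Stratum 1 (Site A): n = 323; a·d/n = 21·148/323 = 9.6223; b·c/n = 110·44/323 = 14.9845
Stratum 2 (Site B): n = 436; a·d/n = 79·85/436 = 15.4014; b·c/n = 212·60/436 = 29.1743
Stratum 3 (Site C): n = 426; a·d/n = 60·36/426 = 5.0704; b·c/n = 295·35/426 = 24.2371
OR_MH = (9.6223 + 15.4014 + 5.0704) / (14.9845 + 29.1743 + 24.2371) = 30.0941 / 68.3959 = 0.44000

0.440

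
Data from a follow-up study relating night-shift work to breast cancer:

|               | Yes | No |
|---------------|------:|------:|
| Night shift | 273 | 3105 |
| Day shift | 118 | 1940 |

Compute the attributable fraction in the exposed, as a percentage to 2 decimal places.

Cells: a = 273, b = 3105, c = 118, d = 1940.
Risk in exposed = 273/3378 = 0.08082; risk in unexposed = 118/2058 = 0.05734.
RR = 0.08082/0.05734 = 1.40950
AR% = (RR − 1)/RR × 100 = (1.40950 − 1)/1.40950 × 100 = 29.0531%

29.05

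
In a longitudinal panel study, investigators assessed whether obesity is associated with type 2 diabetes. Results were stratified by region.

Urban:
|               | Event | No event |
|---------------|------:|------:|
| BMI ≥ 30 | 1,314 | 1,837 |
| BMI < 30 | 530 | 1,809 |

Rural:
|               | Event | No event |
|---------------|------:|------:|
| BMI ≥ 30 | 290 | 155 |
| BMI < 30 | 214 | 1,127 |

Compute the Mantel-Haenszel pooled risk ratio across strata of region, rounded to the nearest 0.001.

2.175

RR_MH = Σ(aᵢ·n₀ᵢ/nᵢ) / Σ(cᵢ·n₁ᵢ/nᵢ), with n₁ᵢ = aᵢ+bᵢ (exposed), n₀ᵢ = cᵢ+dᵢ (unexposed), nᵢ = n₁ᵢ+n₀ᵢ.
Stratum 1 (Urban): n₁ = 3151, n₀ = 2339, n = 5490; a·n₀/n = 1314·2339/5490 = 559.8262; c·n₁/n = 530·3151/5490 = 304.1949
Stratum 2 (Rural): n₁ = 445, n₀ = 1341, n = 1786; a·n₀/n = 290·1341/1786 = 217.7436; c·n₁/n = 214·445/1786 = 53.3203
RR_MH = (559.8262 + 217.7436) / (304.1949 + 53.3203) = 777.5698 / 357.5152 = 2.17493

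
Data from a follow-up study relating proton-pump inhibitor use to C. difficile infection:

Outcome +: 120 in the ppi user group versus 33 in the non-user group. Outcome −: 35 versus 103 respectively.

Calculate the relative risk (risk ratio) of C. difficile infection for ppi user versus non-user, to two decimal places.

From the description: a = 120, b = 35, c = 33, d = 103.
Risk in exposed = 120/155 = 0.77419; risk in unexposed = 33/136 = 0.24265.
RR = 0.77419 / 0.24265 = 3.19062
The risk among the exposed is 3.19 times that among the unexposed.

3.19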